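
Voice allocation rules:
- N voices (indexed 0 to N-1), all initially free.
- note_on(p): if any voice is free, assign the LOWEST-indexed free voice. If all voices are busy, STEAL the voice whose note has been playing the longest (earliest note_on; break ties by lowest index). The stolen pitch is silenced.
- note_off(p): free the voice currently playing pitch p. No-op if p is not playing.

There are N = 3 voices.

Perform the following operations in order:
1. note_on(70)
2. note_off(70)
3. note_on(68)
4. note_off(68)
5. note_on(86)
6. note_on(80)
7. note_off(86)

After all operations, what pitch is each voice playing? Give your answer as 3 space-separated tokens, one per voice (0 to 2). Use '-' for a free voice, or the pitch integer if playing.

Op 1: note_on(70): voice 0 is free -> assigned | voices=[70 - -]
Op 2: note_off(70): free voice 0 | voices=[- - -]
Op 3: note_on(68): voice 0 is free -> assigned | voices=[68 - -]
Op 4: note_off(68): free voice 0 | voices=[- - -]
Op 5: note_on(86): voice 0 is free -> assigned | voices=[86 - -]
Op 6: note_on(80): voice 1 is free -> assigned | voices=[86 80 -]
Op 7: note_off(86): free voice 0 | voices=[- 80 -]

Answer: - 80 -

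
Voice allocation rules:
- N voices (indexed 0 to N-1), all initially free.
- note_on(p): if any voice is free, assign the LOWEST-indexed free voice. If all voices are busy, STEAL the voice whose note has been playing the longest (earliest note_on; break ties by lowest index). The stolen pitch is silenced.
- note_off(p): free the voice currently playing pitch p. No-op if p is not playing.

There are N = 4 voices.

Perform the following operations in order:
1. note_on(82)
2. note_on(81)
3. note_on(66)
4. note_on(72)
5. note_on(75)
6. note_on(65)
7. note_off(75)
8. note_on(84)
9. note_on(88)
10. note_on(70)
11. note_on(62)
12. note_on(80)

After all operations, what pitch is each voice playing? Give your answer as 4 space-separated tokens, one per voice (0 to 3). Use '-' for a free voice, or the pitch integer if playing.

Answer: 80 62 88 70

Derivation:
Op 1: note_on(82): voice 0 is free -> assigned | voices=[82 - - -]
Op 2: note_on(81): voice 1 is free -> assigned | voices=[82 81 - -]
Op 3: note_on(66): voice 2 is free -> assigned | voices=[82 81 66 -]
Op 4: note_on(72): voice 3 is free -> assigned | voices=[82 81 66 72]
Op 5: note_on(75): all voices busy, STEAL voice 0 (pitch 82, oldest) -> assign | voices=[75 81 66 72]
Op 6: note_on(65): all voices busy, STEAL voice 1 (pitch 81, oldest) -> assign | voices=[75 65 66 72]
Op 7: note_off(75): free voice 0 | voices=[- 65 66 72]
Op 8: note_on(84): voice 0 is free -> assigned | voices=[84 65 66 72]
Op 9: note_on(88): all voices busy, STEAL voice 2 (pitch 66, oldest) -> assign | voices=[84 65 88 72]
Op 10: note_on(70): all voices busy, STEAL voice 3 (pitch 72, oldest) -> assign | voices=[84 65 88 70]
Op 11: note_on(62): all voices busy, STEAL voice 1 (pitch 65, oldest) -> assign | voices=[84 62 88 70]
Op 12: note_on(80): all voices busy, STEAL voice 0 (pitch 84, oldest) -> assign | voices=[80 62 88 70]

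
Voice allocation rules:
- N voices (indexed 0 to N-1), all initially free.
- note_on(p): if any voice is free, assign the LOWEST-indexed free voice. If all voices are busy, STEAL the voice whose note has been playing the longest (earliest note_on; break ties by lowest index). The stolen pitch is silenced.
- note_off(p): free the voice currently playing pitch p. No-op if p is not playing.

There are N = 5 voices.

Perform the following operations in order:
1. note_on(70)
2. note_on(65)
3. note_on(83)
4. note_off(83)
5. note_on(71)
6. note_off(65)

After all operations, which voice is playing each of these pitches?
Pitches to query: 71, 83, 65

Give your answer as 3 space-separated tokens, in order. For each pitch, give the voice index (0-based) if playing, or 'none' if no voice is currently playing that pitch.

Op 1: note_on(70): voice 0 is free -> assigned | voices=[70 - - - -]
Op 2: note_on(65): voice 1 is free -> assigned | voices=[70 65 - - -]
Op 3: note_on(83): voice 2 is free -> assigned | voices=[70 65 83 - -]
Op 4: note_off(83): free voice 2 | voices=[70 65 - - -]
Op 5: note_on(71): voice 2 is free -> assigned | voices=[70 65 71 - -]
Op 6: note_off(65): free voice 1 | voices=[70 - 71 - -]

Answer: 2 none none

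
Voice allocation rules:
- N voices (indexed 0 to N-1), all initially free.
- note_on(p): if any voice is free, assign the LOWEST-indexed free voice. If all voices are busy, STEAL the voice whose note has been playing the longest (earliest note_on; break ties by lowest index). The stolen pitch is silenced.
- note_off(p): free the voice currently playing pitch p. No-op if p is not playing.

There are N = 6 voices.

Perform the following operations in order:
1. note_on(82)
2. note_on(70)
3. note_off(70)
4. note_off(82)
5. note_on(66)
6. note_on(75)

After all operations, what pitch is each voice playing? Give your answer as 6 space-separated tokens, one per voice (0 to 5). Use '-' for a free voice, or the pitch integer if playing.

Op 1: note_on(82): voice 0 is free -> assigned | voices=[82 - - - - -]
Op 2: note_on(70): voice 1 is free -> assigned | voices=[82 70 - - - -]
Op 3: note_off(70): free voice 1 | voices=[82 - - - - -]
Op 4: note_off(82): free voice 0 | voices=[- - - - - -]
Op 5: note_on(66): voice 0 is free -> assigned | voices=[66 - - - - -]
Op 6: note_on(75): voice 1 is free -> assigned | voices=[66 75 - - - -]

Answer: 66 75 - - - -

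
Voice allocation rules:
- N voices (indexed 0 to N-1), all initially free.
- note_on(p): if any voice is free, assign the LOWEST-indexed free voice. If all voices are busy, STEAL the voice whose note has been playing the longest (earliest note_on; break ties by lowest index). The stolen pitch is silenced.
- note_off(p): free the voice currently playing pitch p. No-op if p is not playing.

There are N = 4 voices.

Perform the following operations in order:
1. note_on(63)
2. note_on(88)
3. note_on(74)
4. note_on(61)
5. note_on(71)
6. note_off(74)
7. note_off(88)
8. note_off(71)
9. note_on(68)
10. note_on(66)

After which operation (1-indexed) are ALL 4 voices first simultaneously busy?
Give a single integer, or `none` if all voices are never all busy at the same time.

Answer: 4

Derivation:
Op 1: note_on(63): voice 0 is free -> assigned | voices=[63 - - -]
Op 2: note_on(88): voice 1 is free -> assigned | voices=[63 88 - -]
Op 3: note_on(74): voice 2 is free -> assigned | voices=[63 88 74 -]
Op 4: note_on(61): voice 3 is free -> assigned | voices=[63 88 74 61]
Op 5: note_on(71): all voices busy, STEAL voice 0 (pitch 63, oldest) -> assign | voices=[71 88 74 61]
Op 6: note_off(74): free voice 2 | voices=[71 88 - 61]
Op 7: note_off(88): free voice 1 | voices=[71 - - 61]
Op 8: note_off(71): free voice 0 | voices=[- - - 61]
Op 9: note_on(68): voice 0 is free -> assigned | voices=[68 - - 61]
Op 10: note_on(66): voice 1 is free -> assigned | voices=[68 66 - 61]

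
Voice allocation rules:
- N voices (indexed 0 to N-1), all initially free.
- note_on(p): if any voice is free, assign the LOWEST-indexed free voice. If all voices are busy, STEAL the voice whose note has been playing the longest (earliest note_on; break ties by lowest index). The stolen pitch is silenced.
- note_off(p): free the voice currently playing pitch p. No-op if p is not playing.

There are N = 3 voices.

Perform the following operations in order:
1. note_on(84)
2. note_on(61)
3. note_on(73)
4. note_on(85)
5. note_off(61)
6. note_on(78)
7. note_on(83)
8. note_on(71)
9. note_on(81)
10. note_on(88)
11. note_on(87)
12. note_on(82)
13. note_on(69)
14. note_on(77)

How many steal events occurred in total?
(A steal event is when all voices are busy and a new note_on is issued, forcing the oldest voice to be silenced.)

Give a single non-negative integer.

Answer: 9

Derivation:
Op 1: note_on(84): voice 0 is free -> assigned | voices=[84 - -]
Op 2: note_on(61): voice 1 is free -> assigned | voices=[84 61 -]
Op 3: note_on(73): voice 2 is free -> assigned | voices=[84 61 73]
Op 4: note_on(85): all voices busy, STEAL voice 0 (pitch 84, oldest) -> assign | voices=[85 61 73]
Op 5: note_off(61): free voice 1 | voices=[85 - 73]
Op 6: note_on(78): voice 1 is free -> assigned | voices=[85 78 73]
Op 7: note_on(83): all voices busy, STEAL voice 2 (pitch 73, oldest) -> assign | voices=[85 78 83]
Op 8: note_on(71): all voices busy, STEAL voice 0 (pitch 85, oldest) -> assign | voices=[71 78 83]
Op 9: note_on(81): all voices busy, STEAL voice 1 (pitch 78, oldest) -> assign | voices=[71 81 83]
Op 10: note_on(88): all voices busy, STEAL voice 2 (pitch 83, oldest) -> assign | voices=[71 81 88]
Op 11: note_on(87): all voices busy, STEAL voice 0 (pitch 71, oldest) -> assign | voices=[87 81 88]
Op 12: note_on(82): all voices busy, STEAL voice 1 (pitch 81, oldest) -> assign | voices=[87 82 88]
Op 13: note_on(69): all voices busy, STEAL voice 2 (pitch 88, oldest) -> assign | voices=[87 82 69]
Op 14: note_on(77): all voices busy, STEAL voice 0 (pitch 87, oldest) -> assign | voices=[77 82 69]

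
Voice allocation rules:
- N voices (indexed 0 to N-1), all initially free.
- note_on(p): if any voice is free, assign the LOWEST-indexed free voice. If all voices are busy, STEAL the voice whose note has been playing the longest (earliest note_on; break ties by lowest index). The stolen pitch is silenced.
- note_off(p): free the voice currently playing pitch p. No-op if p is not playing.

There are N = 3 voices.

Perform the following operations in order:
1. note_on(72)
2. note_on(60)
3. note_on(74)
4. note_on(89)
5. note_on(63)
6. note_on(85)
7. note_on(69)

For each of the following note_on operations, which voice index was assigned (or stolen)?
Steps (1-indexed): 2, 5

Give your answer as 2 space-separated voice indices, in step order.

Answer: 1 1

Derivation:
Op 1: note_on(72): voice 0 is free -> assigned | voices=[72 - -]
Op 2: note_on(60): voice 1 is free -> assigned | voices=[72 60 -]
Op 3: note_on(74): voice 2 is free -> assigned | voices=[72 60 74]
Op 4: note_on(89): all voices busy, STEAL voice 0 (pitch 72, oldest) -> assign | voices=[89 60 74]
Op 5: note_on(63): all voices busy, STEAL voice 1 (pitch 60, oldest) -> assign | voices=[89 63 74]
Op 6: note_on(85): all voices busy, STEAL voice 2 (pitch 74, oldest) -> assign | voices=[89 63 85]
Op 7: note_on(69): all voices busy, STEAL voice 0 (pitch 89, oldest) -> assign | voices=[69 63 85]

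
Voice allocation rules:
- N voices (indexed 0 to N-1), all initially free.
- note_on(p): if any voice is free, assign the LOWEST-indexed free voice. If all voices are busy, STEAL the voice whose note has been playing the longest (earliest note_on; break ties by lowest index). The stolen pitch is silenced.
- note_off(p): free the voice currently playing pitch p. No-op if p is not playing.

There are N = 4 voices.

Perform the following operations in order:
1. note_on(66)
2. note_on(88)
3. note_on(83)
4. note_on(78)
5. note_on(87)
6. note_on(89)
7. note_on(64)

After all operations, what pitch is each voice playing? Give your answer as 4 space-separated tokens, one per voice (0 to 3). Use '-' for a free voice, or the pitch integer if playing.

Answer: 87 89 64 78

Derivation:
Op 1: note_on(66): voice 0 is free -> assigned | voices=[66 - - -]
Op 2: note_on(88): voice 1 is free -> assigned | voices=[66 88 - -]
Op 3: note_on(83): voice 2 is free -> assigned | voices=[66 88 83 -]
Op 4: note_on(78): voice 3 is free -> assigned | voices=[66 88 83 78]
Op 5: note_on(87): all voices busy, STEAL voice 0 (pitch 66, oldest) -> assign | voices=[87 88 83 78]
Op 6: note_on(89): all voices busy, STEAL voice 1 (pitch 88, oldest) -> assign | voices=[87 89 83 78]
Op 7: note_on(64): all voices busy, STEAL voice 2 (pitch 83, oldest) -> assign | voices=[87 89 64 78]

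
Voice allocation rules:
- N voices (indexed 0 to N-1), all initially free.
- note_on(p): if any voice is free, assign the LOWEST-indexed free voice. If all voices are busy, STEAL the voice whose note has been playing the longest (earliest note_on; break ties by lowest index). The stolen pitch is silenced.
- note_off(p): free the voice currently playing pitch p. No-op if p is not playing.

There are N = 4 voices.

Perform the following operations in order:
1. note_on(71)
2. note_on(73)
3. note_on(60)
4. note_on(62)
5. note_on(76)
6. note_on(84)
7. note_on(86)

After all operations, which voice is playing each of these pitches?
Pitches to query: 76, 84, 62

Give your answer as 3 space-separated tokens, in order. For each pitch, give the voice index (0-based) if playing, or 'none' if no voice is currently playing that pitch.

Op 1: note_on(71): voice 0 is free -> assigned | voices=[71 - - -]
Op 2: note_on(73): voice 1 is free -> assigned | voices=[71 73 - -]
Op 3: note_on(60): voice 2 is free -> assigned | voices=[71 73 60 -]
Op 4: note_on(62): voice 3 is free -> assigned | voices=[71 73 60 62]
Op 5: note_on(76): all voices busy, STEAL voice 0 (pitch 71, oldest) -> assign | voices=[76 73 60 62]
Op 6: note_on(84): all voices busy, STEAL voice 1 (pitch 73, oldest) -> assign | voices=[76 84 60 62]
Op 7: note_on(86): all voices busy, STEAL voice 2 (pitch 60, oldest) -> assign | voices=[76 84 86 62]

Answer: 0 1 3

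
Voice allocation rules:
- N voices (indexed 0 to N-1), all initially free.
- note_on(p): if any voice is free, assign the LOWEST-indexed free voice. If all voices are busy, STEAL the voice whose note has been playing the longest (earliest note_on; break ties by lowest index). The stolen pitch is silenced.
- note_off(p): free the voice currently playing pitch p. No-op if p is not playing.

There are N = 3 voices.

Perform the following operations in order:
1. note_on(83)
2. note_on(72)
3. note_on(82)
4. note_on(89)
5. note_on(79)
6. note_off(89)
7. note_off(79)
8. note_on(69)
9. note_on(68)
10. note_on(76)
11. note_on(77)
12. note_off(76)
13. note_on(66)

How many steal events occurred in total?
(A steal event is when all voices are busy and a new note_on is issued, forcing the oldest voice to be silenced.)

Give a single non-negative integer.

Op 1: note_on(83): voice 0 is free -> assigned | voices=[83 - -]
Op 2: note_on(72): voice 1 is free -> assigned | voices=[83 72 -]
Op 3: note_on(82): voice 2 is free -> assigned | voices=[83 72 82]
Op 4: note_on(89): all voices busy, STEAL voice 0 (pitch 83, oldest) -> assign | voices=[89 72 82]
Op 5: note_on(79): all voices busy, STEAL voice 1 (pitch 72, oldest) -> assign | voices=[89 79 82]
Op 6: note_off(89): free voice 0 | voices=[- 79 82]
Op 7: note_off(79): free voice 1 | voices=[- - 82]
Op 8: note_on(69): voice 0 is free -> assigned | voices=[69 - 82]
Op 9: note_on(68): voice 1 is free -> assigned | voices=[69 68 82]
Op 10: note_on(76): all voices busy, STEAL voice 2 (pitch 82, oldest) -> assign | voices=[69 68 76]
Op 11: note_on(77): all voices busy, STEAL voice 0 (pitch 69, oldest) -> assign | voices=[77 68 76]
Op 12: note_off(76): free voice 2 | voices=[77 68 -]
Op 13: note_on(66): voice 2 is free -> assigned | voices=[77 68 66]

Answer: 4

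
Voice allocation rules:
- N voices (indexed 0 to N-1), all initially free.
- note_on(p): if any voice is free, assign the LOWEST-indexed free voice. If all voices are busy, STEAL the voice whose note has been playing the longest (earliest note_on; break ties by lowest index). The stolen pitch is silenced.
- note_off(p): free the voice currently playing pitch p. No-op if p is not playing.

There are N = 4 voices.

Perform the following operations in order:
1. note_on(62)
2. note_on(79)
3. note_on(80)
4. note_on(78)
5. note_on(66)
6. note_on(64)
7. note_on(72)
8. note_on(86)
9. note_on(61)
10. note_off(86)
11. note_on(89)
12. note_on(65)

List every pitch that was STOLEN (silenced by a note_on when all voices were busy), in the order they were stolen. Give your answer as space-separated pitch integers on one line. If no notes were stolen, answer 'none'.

Answer: 62 79 80 78 66 64

Derivation:
Op 1: note_on(62): voice 0 is free -> assigned | voices=[62 - - -]
Op 2: note_on(79): voice 1 is free -> assigned | voices=[62 79 - -]
Op 3: note_on(80): voice 2 is free -> assigned | voices=[62 79 80 -]
Op 4: note_on(78): voice 3 is free -> assigned | voices=[62 79 80 78]
Op 5: note_on(66): all voices busy, STEAL voice 0 (pitch 62, oldest) -> assign | voices=[66 79 80 78]
Op 6: note_on(64): all voices busy, STEAL voice 1 (pitch 79, oldest) -> assign | voices=[66 64 80 78]
Op 7: note_on(72): all voices busy, STEAL voice 2 (pitch 80, oldest) -> assign | voices=[66 64 72 78]
Op 8: note_on(86): all voices busy, STEAL voice 3 (pitch 78, oldest) -> assign | voices=[66 64 72 86]
Op 9: note_on(61): all voices busy, STEAL voice 0 (pitch 66, oldest) -> assign | voices=[61 64 72 86]
Op 10: note_off(86): free voice 3 | voices=[61 64 72 -]
Op 11: note_on(89): voice 3 is free -> assigned | voices=[61 64 72 89]
Op 12: note_on(65): all voices busy, STEAL voice 1 (pitch 64, oldest) -> assign | voices=[61 65 72 89]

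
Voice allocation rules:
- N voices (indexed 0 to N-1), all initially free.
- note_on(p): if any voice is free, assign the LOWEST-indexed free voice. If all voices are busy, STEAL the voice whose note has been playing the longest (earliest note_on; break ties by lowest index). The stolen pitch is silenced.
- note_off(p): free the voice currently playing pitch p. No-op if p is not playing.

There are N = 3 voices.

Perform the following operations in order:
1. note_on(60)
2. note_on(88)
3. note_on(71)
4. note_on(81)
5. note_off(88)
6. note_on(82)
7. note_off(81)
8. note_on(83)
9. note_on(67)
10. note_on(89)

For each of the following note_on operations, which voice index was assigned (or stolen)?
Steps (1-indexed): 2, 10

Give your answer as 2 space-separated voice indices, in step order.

Op 1: note_on(60): voice 0 is free -> assigned | voices=[60 - -]
Op 2: note_on(88): voice 1 is free -> assigned | voices=[60 88 -]
Op 3: note_on(71): voice 2 is free -> assigned | voices=[60 88 71]
Op 4: note_on(81): all voices busy, STEAL voice 0 (pitch 60, oldest) -> assign | voices=[81 88 71]
Op 5: note_off(88): free voice 1 | voices=[81 - 71]
Op 6: note_on(82): voice 1 is free -> assigned | voices=[81 82 71]
Op 7: note_off(81): free voice 0 | voices=[- 82 71]
Op 8: note_on(83): voice 0 is free -> assigned | voices=[83 82 71]
Op 9: note_on(67): all voices busy, STEAL voice 2 (pitch 71, oldest) -> assign | voices=[83 82 67]
Op 10: note_on(89): all voices busy, STEAL voice 1 (pitch 82, oldest) -> assign | voices=[83 89 67]

Answer: 1 1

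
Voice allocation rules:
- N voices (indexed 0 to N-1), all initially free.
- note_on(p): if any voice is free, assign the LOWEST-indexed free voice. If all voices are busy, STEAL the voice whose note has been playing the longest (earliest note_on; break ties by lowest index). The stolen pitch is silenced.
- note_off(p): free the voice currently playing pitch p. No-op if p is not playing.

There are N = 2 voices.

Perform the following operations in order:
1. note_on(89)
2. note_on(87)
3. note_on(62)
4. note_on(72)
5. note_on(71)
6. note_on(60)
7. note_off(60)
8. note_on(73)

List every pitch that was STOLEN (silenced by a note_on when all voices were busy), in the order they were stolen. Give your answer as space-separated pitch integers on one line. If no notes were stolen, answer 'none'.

Op 1: note_on(89): voice 0 is free -> assigned | voices=[89 -]
Op 2: note_on(87): voice 1 is free -> assigned | voices=[89 87]
Op 3: note_on(62): all voices busy, STEAL voice 0 (pitch 89, oldest) -> assign | voices=[62 87]
Op 4: note_on(72): all voices busy, STEAL voice 1 (pitch 87, oldest) -> assign | voices=[62 72]
Op 5: note_on(71): all voices busy, STEAL voice 0 (pitch 62, oldest) -> assign | voices=[71 72]
Op 6: note_on(60): all voices busy, STEAL voice 1 (pitch 72, oldest) -> assign | voices=[71 60]
Op 7: note_off(60): free voice 1 | voices=[71 -]
Op 8: note_on(73): voice 1 is free -> assigned | voices=[71 73]

Answer: 89 87 62 72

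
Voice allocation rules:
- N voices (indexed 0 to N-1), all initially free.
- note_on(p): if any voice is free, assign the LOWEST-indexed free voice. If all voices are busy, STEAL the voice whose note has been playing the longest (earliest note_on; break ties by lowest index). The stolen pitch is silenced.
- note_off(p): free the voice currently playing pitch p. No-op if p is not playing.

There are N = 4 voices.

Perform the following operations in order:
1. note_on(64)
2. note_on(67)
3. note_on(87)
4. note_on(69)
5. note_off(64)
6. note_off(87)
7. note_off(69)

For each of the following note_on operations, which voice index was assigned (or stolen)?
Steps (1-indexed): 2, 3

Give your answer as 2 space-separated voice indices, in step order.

Answer: 1 2

Derivation:
Op 1: note_on(64): voice 0 is free -> assigned | voices=[64 - - -]
Op 2: note_on(67): voice 1 is free -> assigned | voices=[64 67 - -]
Op 3: note_on(87): voice 2 is free -> assigned | voices=[64 67 87 -]
Op 4: note_on(69): voice 3 is free -> assigned | voices=[64 67 87 69]
Op 5: note_off(64): free voice 0 | voices=[- 67 87 69]
Op 6: note_off(87): free voice 2 | voices=[- 67 - 69]
Op 7: note_off(69): free voice 3 | voices=[- 67 - -]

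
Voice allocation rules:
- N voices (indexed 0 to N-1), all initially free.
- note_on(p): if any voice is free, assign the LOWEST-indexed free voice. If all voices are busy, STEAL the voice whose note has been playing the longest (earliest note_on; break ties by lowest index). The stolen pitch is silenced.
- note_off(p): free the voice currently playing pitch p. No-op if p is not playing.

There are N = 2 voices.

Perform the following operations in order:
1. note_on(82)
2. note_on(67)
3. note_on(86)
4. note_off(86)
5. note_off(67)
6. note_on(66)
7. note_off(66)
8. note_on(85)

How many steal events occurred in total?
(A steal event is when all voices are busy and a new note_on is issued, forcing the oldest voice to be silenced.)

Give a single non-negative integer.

Answer: 1

Derivation:
Op 1: note_on(82): voice 0 is free -> assigned | voices=[82 -]
Op 2: note_on(67): voice 1 is free -> assigned | voices=[82 67]
Op 3: note_on(86): all voices busy, STEAL voice 0 (pitch 82, oldest) -> assign | voices=[86 67]
Op 4: note_off(86): free voice 0 | voices=[- 67]
Op 5: note_off(67): free voice 1 | voices=[- -]
Op 6: note_on(66): voice 0 is free -> assigned | voices=[66 -]
Op 7: note_off(66): free voice 0 | voices=[- -]
Op 8: note_on(85): voice 0 is free -> assigned | voices=[85 -]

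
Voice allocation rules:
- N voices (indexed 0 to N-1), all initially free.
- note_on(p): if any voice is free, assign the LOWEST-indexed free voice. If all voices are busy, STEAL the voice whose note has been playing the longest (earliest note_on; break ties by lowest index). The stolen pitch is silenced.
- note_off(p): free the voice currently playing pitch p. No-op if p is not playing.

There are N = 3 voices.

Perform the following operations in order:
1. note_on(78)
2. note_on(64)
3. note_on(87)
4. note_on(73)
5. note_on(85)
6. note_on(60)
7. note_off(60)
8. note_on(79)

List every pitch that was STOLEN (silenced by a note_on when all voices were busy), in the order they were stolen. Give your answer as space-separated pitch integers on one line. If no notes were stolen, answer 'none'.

Answer: 78 64 87

Derivation:
Op 1: note_on(78): voice 0 is free -> assigned | voices=[78 - -]
Op 2: note_on(64): voice 1 is free -> assigned | voices=[78 64 -]
Op 3: note_on(87): voice 2 is free -> assigned | voices=[78 64 87]
Op 4: note_on(73): all voices busy, STEAL voice 0 (pitch 78, oldest) -> assign | voices=[73 64 87]
Op 5: note_on(85): all voices busy, STEAL voice 1 (pitch 64, oldest) -> assign | voices=[73 85 87]
Op 6: note_on(60): all voices busy, STEAL voice 2 (pitch 87, oldest) -> assign | voices=[73 85 60]
Op 7: note_off(60): free voice 2 | voices=[73 85 -]
Op 8: note_on(79): voice 2 is free -> assigned | voices=[73 85 79]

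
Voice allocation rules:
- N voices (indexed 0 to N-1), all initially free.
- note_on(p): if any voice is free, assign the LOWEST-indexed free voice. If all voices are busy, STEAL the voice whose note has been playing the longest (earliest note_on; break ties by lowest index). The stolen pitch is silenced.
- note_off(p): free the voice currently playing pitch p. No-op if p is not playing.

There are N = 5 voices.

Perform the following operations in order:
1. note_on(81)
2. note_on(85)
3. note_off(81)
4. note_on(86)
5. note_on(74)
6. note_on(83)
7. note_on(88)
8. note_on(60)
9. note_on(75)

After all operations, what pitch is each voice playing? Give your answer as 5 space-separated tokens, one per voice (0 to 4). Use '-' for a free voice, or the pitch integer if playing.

Op 1: note_on(81): voice 0 is free -> assigned | voices=[81 - - - -]
Op 2: note_on(85): voice 1 is free -> assigned | voices=[81 85 - - -]
Op 3: note_off(81): free voice 0 | voices=[- 85 - - -]
Op 4: note_on(86): voice 0 is free -> assigned | voices=[86 85 - - -]
Op 5: note_on(74): voice 2 is free -> assigned | voices=[86 85 74 - -]
Op 6: note_on(83): voice 3 is free -> assigned | voices=[86 85 74 83 -]
Op 7: note_on(88): voice 4 is free -> assigned | voices=[86 85 74 83 88]
Op 8: note_on(60): all voices busy, STEAL voice 1 (pitch 85, oldest) -> assign | voices=[86 60 74 83 88]
Op 9: note_on(75): all voices busy, STEAL voice 0 (pitch 86, oldest) -> assign | voices=[75 60 74 83 88]

Answer: 75 60 74 83 88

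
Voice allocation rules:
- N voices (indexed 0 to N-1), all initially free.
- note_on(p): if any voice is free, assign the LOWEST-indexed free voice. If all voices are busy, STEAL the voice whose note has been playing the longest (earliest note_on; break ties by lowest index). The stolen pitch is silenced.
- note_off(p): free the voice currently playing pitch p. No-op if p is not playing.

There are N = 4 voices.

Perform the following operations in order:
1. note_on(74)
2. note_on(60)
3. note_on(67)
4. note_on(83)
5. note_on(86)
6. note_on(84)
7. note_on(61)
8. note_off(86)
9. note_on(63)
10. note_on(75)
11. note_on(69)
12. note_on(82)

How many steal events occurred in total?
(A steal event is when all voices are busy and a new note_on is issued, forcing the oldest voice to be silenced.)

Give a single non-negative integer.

Answer: 6

Derivation:
Op 1: note_on(74): voice 0 is free -> assigned | voices=[74 - - -]
Op 2: note_on(60): voice 1 is free -> assigned | voices=[74 60 - -]
Op 3: note_on(67): voice 2 is free -> assigned | voices=[74 60 67 -]
Op 4: note_on(83): voice 3 is free -> assigned | voices=[74 60 67 83]
Op 5: note_on(86): all voices busy, STEAL voice 0 (pitch 74, oldest) -> assign | voices=[86 60 67 83]
Op 6: note_on(84): all voices busy, STEAL voice 1 (pitch 60, oldest) -> assign | voices=[86 84 67 83]
Op 7: note_on(61): all voices busy, STEAL voice 2 (pitch 67, oldest) -> assign | voices=[86 84 61 83]
Op 8: note_off(86): free voice 0 | voices=[- 84 61 83]
Op 9: note_on(63): voice 0 is free -> assigned | voices=[63 84 61 83]
Op 10: note_on(75): all voices busy, STEAL voice 3 (pitch 83, oldest) -> assign | voices=[63 84 61 75]
Op 11: note_on(69): all voices busy, STEAL voice 1 (pitch 84, oldest) -> assign | voices=[63 69 61 75]
Op 12: note_on(82): all voices busy, STEAL voice 2 (pitch 61, oldest) -> assign | voices=[63 69 82 75]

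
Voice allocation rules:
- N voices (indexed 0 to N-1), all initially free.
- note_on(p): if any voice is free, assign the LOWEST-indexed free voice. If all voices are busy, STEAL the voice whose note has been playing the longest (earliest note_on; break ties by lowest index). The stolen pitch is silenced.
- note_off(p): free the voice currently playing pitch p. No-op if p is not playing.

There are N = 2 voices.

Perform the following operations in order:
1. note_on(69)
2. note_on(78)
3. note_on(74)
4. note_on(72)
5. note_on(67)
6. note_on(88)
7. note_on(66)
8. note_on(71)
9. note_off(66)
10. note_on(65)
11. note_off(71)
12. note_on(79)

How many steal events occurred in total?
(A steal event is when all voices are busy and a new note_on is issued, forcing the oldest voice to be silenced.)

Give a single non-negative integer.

Op 1: note_on(69): voice 0 is free -> assigned | voices=[69 -]
Op 2: note_on(78): voice 1 is free -> assigned | voices=[69 78]
Op 3: note_on(74): all voices busy, STEAL voice 0 (pitch 69, oldest) -> assign | voices=[74 78]
Op 4: note_on(72): all voices busy, STEAL voice 1 (pitch 78, oldest) -> assign | voices=[74 72]
Op 5: note_on(67): all voices busy, STEAL voice 0 (pitch 74, oldest) -> assign | voices=[67 72]
Op 6: note_on(88): all voices busy, STEAL voice 1 (pitch 72, oldest) -> assign | voices=[67 88]
Op 7: note_on(66): all voices busy, STEAL voice 0 (pitch 67, oldest) -> assign | voices=[66 88]
Op 8: note_on(71): all voices busy, STEAL voice 1 (pitch 88, oldest) -> assign | voices=[66 71]
Op 9: note_off(66): free voice 0 | voices=[- 71]
Op 10: note_on(65): voice 0 is free -> assigned | voices=[65 71]
Op 11: note_off(71): free voice 1 | voices=[65 -]
Op 12: note_on(79): voice 1 is free -> assigned | voices=[65 79]

Answer: 6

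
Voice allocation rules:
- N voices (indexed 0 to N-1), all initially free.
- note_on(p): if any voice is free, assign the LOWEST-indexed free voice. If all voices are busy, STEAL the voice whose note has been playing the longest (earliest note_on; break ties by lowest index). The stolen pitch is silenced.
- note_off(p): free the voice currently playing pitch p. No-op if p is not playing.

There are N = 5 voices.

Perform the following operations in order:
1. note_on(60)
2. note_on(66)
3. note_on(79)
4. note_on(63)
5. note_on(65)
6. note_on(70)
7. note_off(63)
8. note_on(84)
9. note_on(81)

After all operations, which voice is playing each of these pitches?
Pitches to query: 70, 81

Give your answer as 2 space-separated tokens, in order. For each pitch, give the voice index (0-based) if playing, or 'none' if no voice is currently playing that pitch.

Op 1: note_on(60): voice 0 is free -> assigned | voices=[60 - - - -]
Op 2: note_on(66): voice 1 is free -> assigned | voices=[60 66 - - -]
Op 3: note_on(79): voice 2 is free -> assigned | voices=[60 66 79 - -]
Op 4: note_on(63): voice 3 is free -> assigned | voices=[60 66 79 63 -]
Op 5: note_on(65): voice 4 is free -> assigned | voices=[60 66 79 63 65]
Op 6: note_on(70): all voices busy, STEAL voice 0 (pitch 60, oldest) -> assign | voices=[70 66 79 63 65]
Op 7: note_off(63): free voice 3 | voices=[70 66 79 - 65]
Op 8: note_on(84): voice 3 is free -> assigned | voices=[70 66 79 84 65]
Op 9: note_on(81): all voices busy, STEAL voice 1 (pitch 66, oldest) -> assign | voices=[70 81 79 84 65]

Answer: 0 1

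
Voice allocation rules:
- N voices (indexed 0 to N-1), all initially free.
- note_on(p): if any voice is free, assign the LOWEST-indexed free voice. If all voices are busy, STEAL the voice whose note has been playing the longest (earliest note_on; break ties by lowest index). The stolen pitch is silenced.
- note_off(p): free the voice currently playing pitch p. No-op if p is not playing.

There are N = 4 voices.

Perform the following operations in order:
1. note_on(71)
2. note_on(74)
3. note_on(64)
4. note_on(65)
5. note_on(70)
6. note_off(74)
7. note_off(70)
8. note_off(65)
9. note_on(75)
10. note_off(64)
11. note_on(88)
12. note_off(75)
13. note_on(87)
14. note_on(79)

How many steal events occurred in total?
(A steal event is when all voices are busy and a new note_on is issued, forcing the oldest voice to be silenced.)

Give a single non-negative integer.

Answer: 1

Derivation:
Op 1: note_on(71): voice 0 is free -> assigned | voices=[71 - - -]
Op 2: note_on(74): voice 1 is free -> assigned | voices=[71 74 - -]
Op 3: note_on(64): voice 2 is free -> assigned | voices=[71 74 64 -]
Op 4: note_on(65): voice 3 is free -> assigned | voices=[71 74 64 65]
Op 5: note_on(70): all voices busy, STEAL voice 0 (pitch 71, oldest) -> assign | voices=[70 74 64 65]
Op 6: note_off(74): free voice 1 | voices=[70 - 64 65]
Op 7: note_off(70): free voice 0 | voices=[- - 64 65]
Op 8: note_off(65): free voice 3 | voices=[- - 64 -]
Op 9: note_on(75): voice 0 is free -> assigned | voices=[75 - 64 -]
Op 10: note_off(64): free voice 2 | voices=[75 - - -]
Op 11: note_on(88): voice 1 is free -> assigned | voices=[75 88 - -]
Op 12: note_off(75): free voice 0 | voices=[- 88 - -]
Op 13: note_on(87): voice 0 is free -> assigned | voices=[87 88 - -]
Op 14: note_on(79): voice 2 is free -> assigned | voices=[87 88 79 -]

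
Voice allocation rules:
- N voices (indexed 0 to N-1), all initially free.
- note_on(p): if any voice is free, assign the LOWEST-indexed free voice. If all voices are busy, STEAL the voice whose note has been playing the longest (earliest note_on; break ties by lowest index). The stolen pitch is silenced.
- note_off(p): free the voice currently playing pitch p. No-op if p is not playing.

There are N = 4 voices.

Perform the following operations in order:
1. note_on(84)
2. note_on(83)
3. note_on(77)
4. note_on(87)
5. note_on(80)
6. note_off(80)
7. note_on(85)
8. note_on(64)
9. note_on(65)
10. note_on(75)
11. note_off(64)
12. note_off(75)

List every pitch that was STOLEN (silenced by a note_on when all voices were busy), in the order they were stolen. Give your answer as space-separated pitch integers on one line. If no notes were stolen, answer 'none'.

Answer: 84 83 77 87

Derivation:
Op 1: note_on(84): voice 0 is free -> assigned | voices=[84 - - -]
Op 2: note_on(83): voice 1 is free -> assigned | voices=[84 83 - -]
Op 3: note_on(77): voice 2 is free -> assigned | voices=[84 83 77 -]
Op 4: note_on(87): voice 3 is free -> assigned | voices=[84 83 77 87]
Op 5: note_on(80): all voices busy, STEAL voice 0 (pitch 84, oldest) -> assign | voices=[80 83 77 87]
Op 6: note_off(80): free voice 0 | voices=[- 83 77 87]
Op 7: note_on(85): voice 0 is free -> assigned | voices=[85 83 77 87]
Op 8: note_on(64): all voices busy, STEAL voice 1 (pitch 83, oldest) -> assign | voices=[85 64 77 87]
Op 9: note_on(65): all voices busy, STEAL voice 2 (pitch 77, oldest) -> assign | voices=[85 64 65 87]
Op 10: note_on(75): all voices busy, STEAL voice 3 (pitch 87, oldest) -> assign | voices=[85 64 65 75]
Op 11: note_off(64): free voice 1 | voices=[85 - 65 75]
Op 12: note_off(75): free voice 3 | voices=[85 - 65 -]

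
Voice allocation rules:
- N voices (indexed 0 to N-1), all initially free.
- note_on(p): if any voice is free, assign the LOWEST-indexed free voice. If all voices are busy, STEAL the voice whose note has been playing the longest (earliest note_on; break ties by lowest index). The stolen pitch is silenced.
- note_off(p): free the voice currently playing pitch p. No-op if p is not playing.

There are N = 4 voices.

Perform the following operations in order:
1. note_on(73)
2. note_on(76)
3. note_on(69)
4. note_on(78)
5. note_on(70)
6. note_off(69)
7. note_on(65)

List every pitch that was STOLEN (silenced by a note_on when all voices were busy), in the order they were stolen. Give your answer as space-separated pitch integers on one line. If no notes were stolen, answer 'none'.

Answer: 73

Derivation:
Op 1: note_on(73): voice 0 is free -> assigned | voices=[73 - - -]
Op 2: note_on(76): voice 1 is free -> assigned | voices=[73 76 - -]
Op 3: note_on(69): voice 2 is free -> assigned | voices=[73 76 69 -]
Op 4: note_on(78): voice 3 is free -> assigned | voices=[73 76 69 78]
Op 5: note_on(70): all voices busy, STEAL voice 0 (pitch 73, oldest) -> assign | voices=[70 76 69 78]
Op 6: note_off(69): free voice 2 | voices=[70 76 - 78]
Op 7: note_on(65): voice 2 is free -> assigned | voices=[70 76 65 78]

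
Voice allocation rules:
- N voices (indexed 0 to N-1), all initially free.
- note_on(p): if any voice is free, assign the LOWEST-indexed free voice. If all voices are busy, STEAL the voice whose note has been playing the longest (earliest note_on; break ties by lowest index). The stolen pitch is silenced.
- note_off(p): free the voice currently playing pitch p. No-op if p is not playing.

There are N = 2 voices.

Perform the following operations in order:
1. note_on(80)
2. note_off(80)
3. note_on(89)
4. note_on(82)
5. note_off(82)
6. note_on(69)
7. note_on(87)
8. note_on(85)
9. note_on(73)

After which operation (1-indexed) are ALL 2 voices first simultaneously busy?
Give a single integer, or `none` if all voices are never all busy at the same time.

Op 1: note_on(80): voice 0 is free -> assigned | voices=[80 -]
Op 2: note_off(80): free voice 0 | voices=[- -]
Op 3: note_on(89): voice 0 is free -> assigned | voices=[89 -]
Op 4: note_on(82): voice 1 is free -> assigned | voices=[89 82]
Op 5: note_off(82): free voice 1 | voices=[89 -]
Op 6: note_on(69): voice 1 is free -> assigned | voices=[89 69]
Op 7: note_on(87): all voices busy, STEAL voice 0 (pitch 89, oldest) -> assign | voices=[87 69]
Op 8: note_on(85): all voices busy, STEAL voice 1 (pitch 69, oldest) -> assign | voices=[87 85]
Op 9: note_on(73): all voices busy, STEAL voice 0 (pitch 87, oldest) -> assign | voices=[73 85]

Answer: 4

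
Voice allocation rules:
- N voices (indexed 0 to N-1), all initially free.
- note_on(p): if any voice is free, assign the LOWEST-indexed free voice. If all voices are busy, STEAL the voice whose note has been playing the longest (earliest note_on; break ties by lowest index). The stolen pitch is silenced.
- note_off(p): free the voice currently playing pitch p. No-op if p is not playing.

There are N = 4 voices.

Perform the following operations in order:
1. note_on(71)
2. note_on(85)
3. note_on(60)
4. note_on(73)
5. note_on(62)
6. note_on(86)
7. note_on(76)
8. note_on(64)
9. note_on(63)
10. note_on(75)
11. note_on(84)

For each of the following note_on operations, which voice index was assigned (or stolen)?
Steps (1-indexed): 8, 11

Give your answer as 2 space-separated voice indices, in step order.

Op 1: note_on(71): voice 0 is free -> assigned | voices=[71 - - -]
Op 2: note_on(85): voice 1 is free -> assigned | voices=[71 85 - -]
Op 3: note_on(60): voice 2 is free -> assigned | voices=[71 85 60 -]
Op 4: note_on(73): voice 3 is free -> assigned | voices=[71 85 60 73]
Op 5: note_on(62): all voices busy, STEAL voice 0 (pitch 71, oldest) -> assign | voices=[62 85 60 73]
Op 6: note_on(86): all voices busy, STEAL voice 1 (pitch 85, oldest) -> assign | voices=[62 86 60 73]
Op 7: note_on(76): all voices busy, STEAL voice 2 (pitch 60, oldest) -> assign | voices=[62 86 76 73]
Op 8: note_on(64): all voices busy, STEAL voice 3 (pitch 73, oldest) -> assign | voices=[62 86 76 64]
Op 9: note_on(63): all voices busy, STEAL voice 0 (pitch 62, oldest) -> assign | voices=[63 86 76 64]
Op 10: note_on(75): all voices busy, STEAL voice 1 (pitch 86, oldest) -> assign | voices=[63 75 76 64]
Op 11: note_on(84): all voices busy, STEAL voice 2 (pitch 76, oldest) -> assign | voices=[63 75 84 64]

Answer: 3 2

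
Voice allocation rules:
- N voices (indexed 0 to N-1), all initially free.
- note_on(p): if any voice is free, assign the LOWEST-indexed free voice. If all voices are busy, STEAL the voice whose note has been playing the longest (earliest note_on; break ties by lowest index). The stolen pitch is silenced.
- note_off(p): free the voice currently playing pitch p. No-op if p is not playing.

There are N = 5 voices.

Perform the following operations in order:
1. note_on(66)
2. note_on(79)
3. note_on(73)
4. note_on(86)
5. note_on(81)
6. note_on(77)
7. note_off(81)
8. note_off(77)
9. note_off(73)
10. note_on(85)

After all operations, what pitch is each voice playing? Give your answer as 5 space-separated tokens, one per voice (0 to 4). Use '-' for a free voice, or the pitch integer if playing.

Answer: 85 79 - 86 -

Derivation:
Op 1: note_on(66): voice 0 is free -> assigned | voices=[66 - - - -]
Op 2: note_on(79): voice 1 is free -> assigned | voices=[66 79 - - -]
Op 3: note_on(73): voice 2 is free -> assigned | voices=[66 79 73 - -]
Op 4: note_on(86): voice 3 is free -> assigned | voices=[66 79 73 86 -]
Op 5: note_on(81): voice 4 is free -> assigned | voices=[66 79 73 86 81]
Op 6: note_on(77): all voices busy, STEAL voice 0 (pitch 66, oldest) -> assign | voices=[77 79 73 86 81]
Op 7: note_off(81): free voice 4 | voices=[77 79 73 86 -]
Op 8: note_off(77): free voice 0 | voices=[- 79 73 86 -]
Op 9: note_off(73): free voice 2 | voices=[- 79 - 86 -]
Op 10: note_on(85): voice 0 is free -> assigned | voices=[85 79 - 86 -]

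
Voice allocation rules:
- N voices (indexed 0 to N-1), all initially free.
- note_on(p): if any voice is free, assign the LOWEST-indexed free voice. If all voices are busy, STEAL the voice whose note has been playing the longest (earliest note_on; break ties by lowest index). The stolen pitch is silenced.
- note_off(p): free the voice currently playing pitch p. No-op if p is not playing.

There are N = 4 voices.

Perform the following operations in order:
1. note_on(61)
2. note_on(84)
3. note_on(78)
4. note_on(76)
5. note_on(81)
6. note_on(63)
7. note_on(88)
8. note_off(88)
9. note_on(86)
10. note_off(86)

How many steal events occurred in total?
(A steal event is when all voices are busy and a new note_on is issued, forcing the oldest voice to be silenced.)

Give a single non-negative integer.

Op 1: note_on(61): voice 0 is free -> assigned | voices=[61 - - -]
Op 2: note_on(84): voice 1 is free -> assigned | voices=[61 84 - -]
Op 3: note_on(78): voice 2 is free -> assigned | voices=[61 84 78 -]
Op 4: note_on(76): voice 3 is free -> assigned | voices=[61 84 78 76]
Op 5: note_on(81): all voices busy, STEAL voice 0 (pitch 61, oldest) -> assign | voices=[81 84 78 76]
Op 6: note_on(63): all voices busy, STEAL voice 1 (pitch 84, oldest) -> assign | voices=[81 63 78 76]
Op 7: note_on(88): all voices busy, STEAL voice 2 (pitch 78, oldest) -> assign | voices=[81 63 88 76]
Op 8: note_off(88): free voice 2 | voices=[81 63 - 76]
Op 9: note_on(86): voice 2 is free -> assigned | voices=[81 63 86 76]
Op 10: note_off(86): free voice 2 | voices=[81 63 - 76]

Answer: 3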